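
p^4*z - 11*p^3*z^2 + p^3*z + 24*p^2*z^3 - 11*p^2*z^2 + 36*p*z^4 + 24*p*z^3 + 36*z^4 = (p - 6*z)^2*(p + z)*(p*z + z)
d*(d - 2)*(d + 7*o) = d^3 + 7*d^2*o - 2*d^2 - 14*d*o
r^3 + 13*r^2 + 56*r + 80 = (r + 4)^2*(r + 5)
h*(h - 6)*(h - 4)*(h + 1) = h^4 - 9*h^3 + 14*h^2 + 24*h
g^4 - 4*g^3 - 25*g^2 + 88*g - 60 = (g - 6)*(g - 2)*(g - 1)*(g + 5)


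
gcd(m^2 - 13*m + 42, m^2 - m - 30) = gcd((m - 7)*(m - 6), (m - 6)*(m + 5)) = m - 6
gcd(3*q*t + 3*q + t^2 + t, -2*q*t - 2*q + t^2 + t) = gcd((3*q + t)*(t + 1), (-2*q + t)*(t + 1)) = t + 1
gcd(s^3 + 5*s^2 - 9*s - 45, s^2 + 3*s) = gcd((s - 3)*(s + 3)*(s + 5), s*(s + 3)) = s + 3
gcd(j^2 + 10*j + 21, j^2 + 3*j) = j + 3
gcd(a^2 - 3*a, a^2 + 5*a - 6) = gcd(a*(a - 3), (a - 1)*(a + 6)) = 1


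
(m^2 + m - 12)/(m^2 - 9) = (m + 4)/(m + 3)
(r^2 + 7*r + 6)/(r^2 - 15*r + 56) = (r^2 + 7*r + 6)/(r^2 - 15*r + 56)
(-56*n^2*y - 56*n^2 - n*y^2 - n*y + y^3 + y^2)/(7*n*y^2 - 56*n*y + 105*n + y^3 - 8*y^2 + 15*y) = (-8*n*y - 8*n + y^2 + y)/(y^2 - 8*y + 15)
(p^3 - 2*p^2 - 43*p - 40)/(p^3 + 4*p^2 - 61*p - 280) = (p + 1)/(p + 7)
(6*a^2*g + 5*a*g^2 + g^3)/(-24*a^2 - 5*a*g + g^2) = g*(-2*a - g)/(8*a - g)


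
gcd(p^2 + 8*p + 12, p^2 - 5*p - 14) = p + 2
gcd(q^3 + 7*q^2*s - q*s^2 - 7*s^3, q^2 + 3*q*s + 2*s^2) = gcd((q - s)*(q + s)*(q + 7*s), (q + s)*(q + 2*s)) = q + s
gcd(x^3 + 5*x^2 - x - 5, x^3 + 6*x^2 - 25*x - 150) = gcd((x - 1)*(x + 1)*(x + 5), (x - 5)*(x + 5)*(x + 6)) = x + 5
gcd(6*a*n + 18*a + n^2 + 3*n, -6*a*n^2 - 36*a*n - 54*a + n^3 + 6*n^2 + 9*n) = n + 3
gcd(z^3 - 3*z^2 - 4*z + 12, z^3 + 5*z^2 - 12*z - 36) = z^2 - z - 6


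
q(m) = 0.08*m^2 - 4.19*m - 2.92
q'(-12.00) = -6.11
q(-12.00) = 58.88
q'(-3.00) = -4.67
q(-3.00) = 10.37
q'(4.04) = -3.54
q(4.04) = -18.54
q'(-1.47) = -4.43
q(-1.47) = 3.41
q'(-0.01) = -4.19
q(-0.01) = -2.88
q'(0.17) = -4.16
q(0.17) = -3.63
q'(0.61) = -4.09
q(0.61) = -5.45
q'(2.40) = -3.81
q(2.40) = -12.52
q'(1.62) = -3.93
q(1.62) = -9.50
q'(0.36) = -4.13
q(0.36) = -4.42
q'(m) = 0.16*m - 4.19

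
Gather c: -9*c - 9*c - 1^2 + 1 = -18*c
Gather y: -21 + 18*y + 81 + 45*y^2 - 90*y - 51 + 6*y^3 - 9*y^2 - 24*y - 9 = 6*y^3 + 36*y^2 - 96*y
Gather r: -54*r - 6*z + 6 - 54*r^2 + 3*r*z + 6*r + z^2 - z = -54*r^2 + r*(3*z - 48) + z^2 - 7*z + 6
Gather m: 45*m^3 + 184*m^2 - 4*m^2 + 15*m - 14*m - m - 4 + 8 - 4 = 45*m^3 + 180*m^2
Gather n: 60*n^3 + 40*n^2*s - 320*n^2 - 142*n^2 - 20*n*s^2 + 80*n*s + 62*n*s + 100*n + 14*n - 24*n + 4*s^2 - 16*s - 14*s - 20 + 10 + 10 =60*n^3 + n^2*(40*s - 462) + n*(-20*s^2 + 142*s + 90) + 4*s^2 - 30*s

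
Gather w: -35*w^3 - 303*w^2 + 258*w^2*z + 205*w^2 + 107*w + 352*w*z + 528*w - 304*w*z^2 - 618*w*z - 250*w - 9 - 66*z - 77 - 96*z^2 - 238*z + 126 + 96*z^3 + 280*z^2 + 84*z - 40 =-35*w^3 + w^2*(258*z - 98) + w*(-304*z^2 - 266*z + 385) + 96*z^3 + 184*z^2 - 220*z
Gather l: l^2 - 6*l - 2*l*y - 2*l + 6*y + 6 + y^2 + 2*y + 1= l^2 + l*(-2*y - 8) + y^2 + 8*y + 7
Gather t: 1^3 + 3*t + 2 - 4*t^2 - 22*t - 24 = -4*t^2 - 19*t - 21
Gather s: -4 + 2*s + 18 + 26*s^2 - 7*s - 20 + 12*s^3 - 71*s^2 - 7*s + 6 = 12*s^3 - 45*s^2 - 12*s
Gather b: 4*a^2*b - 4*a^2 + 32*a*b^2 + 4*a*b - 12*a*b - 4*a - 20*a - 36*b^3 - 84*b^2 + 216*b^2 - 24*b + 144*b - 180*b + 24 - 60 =-4*a^2 - 24*a - 36*b^3 + b^2*(32*a + 132) + b*(4*a^2 - 8*a - 60) - 36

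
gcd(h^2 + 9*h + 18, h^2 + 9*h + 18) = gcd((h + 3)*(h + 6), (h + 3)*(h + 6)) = h^2 + 9*h + 18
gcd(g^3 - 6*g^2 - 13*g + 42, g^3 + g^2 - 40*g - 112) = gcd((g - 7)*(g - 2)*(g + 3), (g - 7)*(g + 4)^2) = g - 7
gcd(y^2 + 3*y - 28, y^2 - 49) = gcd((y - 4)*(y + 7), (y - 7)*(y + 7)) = y + 7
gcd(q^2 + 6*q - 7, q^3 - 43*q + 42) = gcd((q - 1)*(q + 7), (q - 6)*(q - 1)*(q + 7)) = q^2 + 6*q - 7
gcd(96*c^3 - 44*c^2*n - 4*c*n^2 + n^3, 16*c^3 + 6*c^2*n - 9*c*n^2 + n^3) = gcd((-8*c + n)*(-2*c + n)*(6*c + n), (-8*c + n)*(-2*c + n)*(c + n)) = 16*c^2 - 10*c*n + n^2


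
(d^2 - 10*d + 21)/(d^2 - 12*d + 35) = (d - 3)/(d - 5)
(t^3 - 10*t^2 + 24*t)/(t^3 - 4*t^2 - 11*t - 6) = t*(t - 4)/(t^2 + 2*t + 1)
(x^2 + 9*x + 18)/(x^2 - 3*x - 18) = (x + 6)/(x - 6)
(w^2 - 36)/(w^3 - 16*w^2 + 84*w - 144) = (w + 6)/(w^2 - 10*w + 24)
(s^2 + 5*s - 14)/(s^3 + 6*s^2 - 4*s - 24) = (s + 7)/(s^2 + 8*s + 12)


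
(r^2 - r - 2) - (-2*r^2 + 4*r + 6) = 3*r^2 - 5*r - 8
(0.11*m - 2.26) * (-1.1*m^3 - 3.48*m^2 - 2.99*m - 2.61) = -0.121*m^4 + 2.1032*m^3 + 7.5359*m^2 + 6.4703*m + 5.8986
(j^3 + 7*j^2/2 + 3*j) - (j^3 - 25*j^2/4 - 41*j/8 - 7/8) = 39*j^2/4 + 65*j/8 + 7/8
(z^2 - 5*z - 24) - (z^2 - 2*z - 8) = -3*z - 16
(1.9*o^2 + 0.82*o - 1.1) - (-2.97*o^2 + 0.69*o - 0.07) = 4.87*o^2 + 0.13*o - 1.03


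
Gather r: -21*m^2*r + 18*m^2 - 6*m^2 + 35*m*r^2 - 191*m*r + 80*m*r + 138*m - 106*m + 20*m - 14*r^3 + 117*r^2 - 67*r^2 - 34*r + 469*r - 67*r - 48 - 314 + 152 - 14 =12*m^2 + 52*m - 14*r^3 + r^2*(35*m + 50) + r*(-21*m^2 - 111*m + 368) - 224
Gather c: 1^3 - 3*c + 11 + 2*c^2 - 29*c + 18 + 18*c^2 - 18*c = 20*c^2 - 50*c + 30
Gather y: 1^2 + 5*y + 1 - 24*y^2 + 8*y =-24*y^2 + 13*y + 2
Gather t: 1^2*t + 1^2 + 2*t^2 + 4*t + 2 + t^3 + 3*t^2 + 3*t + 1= t^3 + 5*t^2 + 8*t + 4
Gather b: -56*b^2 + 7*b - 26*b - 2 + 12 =-56*b^2 - 19*b + 10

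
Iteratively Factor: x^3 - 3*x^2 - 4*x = (x + 1)*(x^2 - 4*x) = x*(x + 1)*(x - 4)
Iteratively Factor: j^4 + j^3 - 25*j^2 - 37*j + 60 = (j - 1)*(j^3 + 2*j^2 - 23*j - 60) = (j - 1)*(j + 4)*(j^2 - 2*j - 15) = (j - 5)*(j - 1)*(j + 4)*(j + 3)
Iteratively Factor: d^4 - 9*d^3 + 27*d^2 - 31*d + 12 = (d - 1)*(d^3 - 8*d^2 + 19*d - 12) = (d - 3)*(d - 1)*(d^2 - 5*d + 4) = (d - 4)*(d - 3)*(d - 1)*(d - 1)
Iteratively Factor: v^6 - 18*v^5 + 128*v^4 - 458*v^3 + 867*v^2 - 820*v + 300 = (v - 2)*(v^5 - 16*v^4 + 96*v^3 - 266*v^2 + 335*v - 150) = (v - 2)*(v - 1)*(v^4 - 15*v^3 + 81*v^2 - 185*v + 150) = (v - 2)^2*(v - 1)*(v^3 - 13*v^2 + 55*v - 75) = (v - 5)*(v - 2)^2*(v - 1)*(v^2 - 8*v + 15) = (v - 5)^2*(v - 2)^2*(v - 1)*(v - 3)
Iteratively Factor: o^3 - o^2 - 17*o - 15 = (o + 3)*(o^2 - 4*o - 5) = (o - 5)*(o + 3)*(o + 1)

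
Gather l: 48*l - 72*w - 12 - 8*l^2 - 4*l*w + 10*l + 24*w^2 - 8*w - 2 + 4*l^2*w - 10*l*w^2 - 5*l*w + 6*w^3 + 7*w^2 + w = l^2*(4*w - 8) + l*(-10*w^2 - 9*w + 58) + 6*w^3 + 31*w^2 - 79*w - 14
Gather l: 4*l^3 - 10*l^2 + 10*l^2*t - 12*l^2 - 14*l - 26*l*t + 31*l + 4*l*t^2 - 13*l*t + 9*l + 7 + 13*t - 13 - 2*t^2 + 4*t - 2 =4*l^3 + l^2*(10*t - 22) + l*(4*t^2 - 39*t + 26) - 2*t^2 + 17*t - 8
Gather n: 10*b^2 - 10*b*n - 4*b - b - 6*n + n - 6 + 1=10*b^2 - 5*b + n*(-10*b - 5) - 5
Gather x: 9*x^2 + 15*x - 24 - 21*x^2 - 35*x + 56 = -12*x^2 - 20*x + 32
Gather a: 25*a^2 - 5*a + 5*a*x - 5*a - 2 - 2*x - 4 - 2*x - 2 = 25*a^2 + a*(5*x - 10) - 4*x - 8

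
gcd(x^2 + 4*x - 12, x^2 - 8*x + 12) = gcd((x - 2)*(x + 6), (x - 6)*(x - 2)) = x - 2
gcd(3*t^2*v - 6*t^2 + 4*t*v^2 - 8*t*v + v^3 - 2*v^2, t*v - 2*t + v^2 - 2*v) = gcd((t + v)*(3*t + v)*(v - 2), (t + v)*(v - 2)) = t*v - 2*t + v^2 - 2*v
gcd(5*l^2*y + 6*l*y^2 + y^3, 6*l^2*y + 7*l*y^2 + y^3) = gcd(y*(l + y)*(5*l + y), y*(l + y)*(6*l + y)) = l*y + y^2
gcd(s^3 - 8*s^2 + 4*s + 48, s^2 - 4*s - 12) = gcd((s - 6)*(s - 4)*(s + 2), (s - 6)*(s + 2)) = s^2 - 4*s - 12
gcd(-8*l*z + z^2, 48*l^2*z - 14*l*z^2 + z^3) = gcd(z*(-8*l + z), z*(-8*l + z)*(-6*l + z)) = -8*l*z + z^2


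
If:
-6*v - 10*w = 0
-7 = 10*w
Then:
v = 7/6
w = -7/10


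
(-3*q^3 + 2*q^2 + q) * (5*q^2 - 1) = -15*q^5 + 10*q^4 + 8*q^3 - 2*q^2 - q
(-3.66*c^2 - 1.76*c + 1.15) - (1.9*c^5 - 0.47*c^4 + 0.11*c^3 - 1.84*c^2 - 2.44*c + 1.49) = -1.9*c^5 + 0.47*c^4 - 0.11*c^3 - 1.82*c^2 + 0.68*c - 0.34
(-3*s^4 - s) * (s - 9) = -3*s^5 + 27*s^4 - s^2 + 9*s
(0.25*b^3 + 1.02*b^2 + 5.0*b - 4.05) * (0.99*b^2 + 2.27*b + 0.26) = 0.2475*b^5 + 1.5773*b^4 + 7.3304*b^3 + 7.6057*b^2 - 7.8935*b - 1.053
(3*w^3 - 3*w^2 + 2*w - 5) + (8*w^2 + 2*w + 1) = 3*w^3 + 5*w^2 + 4*w - 4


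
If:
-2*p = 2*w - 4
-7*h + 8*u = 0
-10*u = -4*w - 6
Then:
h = 16*w/35 + 24/35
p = 2 - w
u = 2*w/5 + 3/5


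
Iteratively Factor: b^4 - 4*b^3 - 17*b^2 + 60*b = (b + 4)*(b^3 - 8*b^2 + 15*b) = (b - 3)*(b + 4)*(b^2 - 5*b) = (b - 5)*(b - 3)*(b + 4)*(b)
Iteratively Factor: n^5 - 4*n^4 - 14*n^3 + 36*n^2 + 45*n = (n - 5)*(n^4 + n^3 - 9*n^2 - 9*n) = (n - 5)*(n + 1)*(n^3 - 9*n) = n*(n - 5)*(n + 1)*(n^2 - 9) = n*(n - 5)*(n + 1)*(n + 3)*(n - 3)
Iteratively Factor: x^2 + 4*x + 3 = (x + 3)*(x + 1)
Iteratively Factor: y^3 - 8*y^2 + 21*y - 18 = (y - 3)*(y^2 - 5*y + 6) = (y - 3)*(y - 2)*(y - 3)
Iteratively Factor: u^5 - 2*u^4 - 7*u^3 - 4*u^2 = (u - 4)*(u^4 + 2*u^3 + u^2) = u*(u - 4)*(u^3 + 2*u^2 + u) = u^2*(u - 4)*(u^2 + 2*u + 1) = u^2*(u - 4)*(u + 1)*(u + 1)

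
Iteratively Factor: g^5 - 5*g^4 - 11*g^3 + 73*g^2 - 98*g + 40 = (g - 1)*(g^4 - 4*g^3 - 15*g^2 + 58*g - 40) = (g - 2)*(g - 1)*(g^3 - 2*g^2 - 19*g + 20) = (g - 5)*(g - 2)*(g - 1)*(g^2 + 3*g - 4) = (g - 5)*(g - 2)*(g - 1)*(g + 4)*(g - 1)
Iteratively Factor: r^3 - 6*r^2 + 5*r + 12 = (r + 1)*(r^2 - 7*r + 12) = (r - 3)*(r + 1)*(r - 4)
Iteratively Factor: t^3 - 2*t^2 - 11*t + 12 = (t - 1)*(t^2 - t - 12) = (t - 1)*(t + 3)*(t - 4)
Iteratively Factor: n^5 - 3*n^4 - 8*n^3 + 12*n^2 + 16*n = (n + 2)*(n^4 - 5*n^3 + 2*n^2 + 8*n) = (n + 1)*(n + 2)*(n^3 - 6*n^2 + 8*n) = (n - 2)*(n + 1)*(n + 2)*(n^2 - 4*n) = n*(n - 2)*(n + 1)*(n + 2)*(n - 4)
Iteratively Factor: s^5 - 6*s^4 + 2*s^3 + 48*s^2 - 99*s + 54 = (s - 3)*(s^4 - 3*s^3 - 7*s^2 + 27*s - 18) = (s - 3)^2*(s^3 - 7*s + 6) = (s - 3)^2*(s + 3)*(s^2 - 3*s + 2) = (s - 3)^2*(s - 2)*(s + 3)*(s - 1)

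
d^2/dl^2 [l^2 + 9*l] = 2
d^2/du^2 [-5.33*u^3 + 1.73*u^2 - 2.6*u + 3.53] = 3.46 - 31.98*u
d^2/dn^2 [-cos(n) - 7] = cos(n)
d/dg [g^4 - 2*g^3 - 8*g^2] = 2*g*(2*g^2 - 3*g - 8)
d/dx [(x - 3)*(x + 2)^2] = (x + 2)*(3*x - 4)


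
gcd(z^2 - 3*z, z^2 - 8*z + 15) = z - 3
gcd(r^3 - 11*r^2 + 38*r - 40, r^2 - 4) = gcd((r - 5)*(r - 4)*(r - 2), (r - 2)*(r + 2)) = r - 2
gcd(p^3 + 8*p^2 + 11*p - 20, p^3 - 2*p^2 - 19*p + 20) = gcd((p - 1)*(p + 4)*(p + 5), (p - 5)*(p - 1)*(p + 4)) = p^2 + 3*p - 4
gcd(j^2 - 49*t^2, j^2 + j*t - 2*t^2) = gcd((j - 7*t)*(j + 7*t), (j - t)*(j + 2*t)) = 1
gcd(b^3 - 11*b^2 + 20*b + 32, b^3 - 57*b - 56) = b^2 - 7*b - 8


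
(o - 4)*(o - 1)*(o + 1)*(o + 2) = o^4 - 2*o^3 - 9*o^2 + 2*o + 8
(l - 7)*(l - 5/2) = l^2 - 19*l/2 + 35/2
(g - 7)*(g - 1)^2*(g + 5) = g^4 - 4*g^3 - 30*g^2 + 68*g - 35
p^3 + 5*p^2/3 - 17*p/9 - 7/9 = (p - 1)*(p + 1/3)*(p + 7/3)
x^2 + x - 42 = (x - 6)*(x + 7)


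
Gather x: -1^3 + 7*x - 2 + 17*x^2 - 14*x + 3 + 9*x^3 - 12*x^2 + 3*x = 9*x^3 + 5*x^2 - 4*x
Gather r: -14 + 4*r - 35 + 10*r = 14*r - 49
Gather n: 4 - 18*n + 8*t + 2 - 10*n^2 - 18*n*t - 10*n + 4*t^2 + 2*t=-10*n^2 + n*(-18*t - 28) + 4*t^2 + 10*t + 6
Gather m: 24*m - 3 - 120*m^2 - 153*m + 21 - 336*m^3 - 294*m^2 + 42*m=-336*m^3 - 414*m^2 - 87*m + 18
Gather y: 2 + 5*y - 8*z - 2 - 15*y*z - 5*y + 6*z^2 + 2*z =-15*y*z + 6*z^2 - 6*z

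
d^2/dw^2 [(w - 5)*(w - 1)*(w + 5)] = 6*w - 2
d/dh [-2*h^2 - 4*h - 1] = -4*h - 4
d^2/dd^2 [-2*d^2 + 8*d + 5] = -4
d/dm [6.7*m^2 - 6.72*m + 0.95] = 13.4*m - 6.72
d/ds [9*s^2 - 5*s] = 18*s - 5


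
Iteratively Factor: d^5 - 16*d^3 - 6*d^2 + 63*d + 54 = (d + 2)*(d^4 - 2*d^3 - 12*d^2 + 18*d + 27) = (d + 2)*(d + 3)*(d^3 - 5*d^2 + 3*d + 9) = (d - 3)*(d + 2)*(d + 3)*(d^2 - 2*d - 3) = (d - 3)*(d + 1)*(d + 2)*(d + 3)*(d - 3)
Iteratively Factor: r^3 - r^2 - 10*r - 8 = (r + 2)*(r^2 - 3*r - 4) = (r - 4)*(r + 2)*(r + 1)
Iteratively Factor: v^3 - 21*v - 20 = (v + 4)*(v^2 - 4*v - 5) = (v + 1)*(v + 4)*(v - 5)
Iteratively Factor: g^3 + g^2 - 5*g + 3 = (g - 1)*(g^2 + 2*g - 3) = (g - 1)^2*(g + 3)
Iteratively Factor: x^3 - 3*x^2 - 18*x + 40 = (x + 4)*(x^2 - 7*x + 10) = (x - 5)*(x + 4)*(x - 2)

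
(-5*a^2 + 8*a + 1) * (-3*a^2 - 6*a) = 15*a^4 + 6*a^3 - 51*a^2 - 6*a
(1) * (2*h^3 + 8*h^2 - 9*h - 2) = 2*h^3 + 8*h^2 - 9*h - 2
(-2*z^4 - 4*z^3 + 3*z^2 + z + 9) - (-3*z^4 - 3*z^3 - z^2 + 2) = z^4 - z^3 + 4*z^2 + z + 7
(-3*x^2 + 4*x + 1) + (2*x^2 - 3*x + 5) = -x^2 + x + 6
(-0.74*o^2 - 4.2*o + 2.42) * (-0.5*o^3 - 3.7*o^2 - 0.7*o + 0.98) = 0.37*o^5 + 4.838*o^4 + 14.848*o^3 - 6.7392*o^2 - 5.81*o + 2.3716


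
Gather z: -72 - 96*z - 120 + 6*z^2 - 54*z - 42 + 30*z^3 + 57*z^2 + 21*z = 30*z^3 + 63*z^2 - 129*z - 234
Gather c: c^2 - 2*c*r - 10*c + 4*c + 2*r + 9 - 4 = c^2 + c*(-2*r - 6) + 2*r + 5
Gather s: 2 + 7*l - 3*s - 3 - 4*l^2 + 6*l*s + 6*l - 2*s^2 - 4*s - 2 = -4*l^2 + 13*l - 2*s^2 + s*(6*l - 7) - 3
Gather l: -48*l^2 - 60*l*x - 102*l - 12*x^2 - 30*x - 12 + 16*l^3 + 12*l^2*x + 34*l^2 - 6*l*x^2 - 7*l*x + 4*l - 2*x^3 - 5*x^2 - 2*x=16*l^3 + l^2*(12*x - 14) + l*(-6*x^2 - 67*x - 98) - 2*x^3 - 17*x^2 - 32*x - 12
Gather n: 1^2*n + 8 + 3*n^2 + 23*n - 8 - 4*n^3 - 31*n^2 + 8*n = -4*n^3 - 28*n^2 + 32*n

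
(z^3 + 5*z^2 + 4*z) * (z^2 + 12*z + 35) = z^5 + 17*z^4 + 99*z^3 + 223*z^2 + 140*z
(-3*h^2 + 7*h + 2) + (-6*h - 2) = -3*h^2 + h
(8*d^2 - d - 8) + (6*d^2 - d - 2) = 14*d^2 - 2*d - 10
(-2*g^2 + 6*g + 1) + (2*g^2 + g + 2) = 7*g + 3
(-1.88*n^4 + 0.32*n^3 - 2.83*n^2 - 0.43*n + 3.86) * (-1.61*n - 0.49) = 3.0268*n^5 + 0.406*n^4 + 4.3995*n^3 + 2.079*n^2 - 6.0039*n - 1.8914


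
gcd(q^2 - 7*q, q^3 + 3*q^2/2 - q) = q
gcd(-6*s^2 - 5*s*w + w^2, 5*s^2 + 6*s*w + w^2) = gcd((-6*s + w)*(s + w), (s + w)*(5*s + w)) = s + w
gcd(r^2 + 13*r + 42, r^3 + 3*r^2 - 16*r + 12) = r + 6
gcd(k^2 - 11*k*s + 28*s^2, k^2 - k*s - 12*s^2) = -k + 4*s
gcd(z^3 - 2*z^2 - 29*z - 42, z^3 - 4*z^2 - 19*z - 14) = z^2 - 5*z - 14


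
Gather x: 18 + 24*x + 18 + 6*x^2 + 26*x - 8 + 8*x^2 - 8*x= 14*x^2 + 42*x + 28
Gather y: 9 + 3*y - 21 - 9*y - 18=-6*y - 30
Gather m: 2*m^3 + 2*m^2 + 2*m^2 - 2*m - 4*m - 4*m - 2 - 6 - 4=2*m^3 + 4*m^2 - 10*m - 12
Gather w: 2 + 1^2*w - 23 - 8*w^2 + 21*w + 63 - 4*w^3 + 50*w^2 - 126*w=-4*w^3 + 42*w^2 - 104*w + 42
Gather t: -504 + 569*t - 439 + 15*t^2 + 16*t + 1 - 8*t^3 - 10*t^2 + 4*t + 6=-8*t^3 + 5*t^2 + 589*t - 936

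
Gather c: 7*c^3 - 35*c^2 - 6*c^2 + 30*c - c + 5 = 7*c^3 - 41*c^2 + 29*c + 5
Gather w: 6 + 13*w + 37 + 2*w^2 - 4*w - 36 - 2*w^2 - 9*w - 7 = 0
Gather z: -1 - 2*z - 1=-2*z - 2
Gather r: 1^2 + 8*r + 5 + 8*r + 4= 16*r + 10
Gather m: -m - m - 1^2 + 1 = -2*m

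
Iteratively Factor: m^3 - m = (m)*(m^2 - 1) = m*(m + 1)*(m - 1)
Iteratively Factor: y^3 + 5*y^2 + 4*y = (y + 4)*(y^2 + y) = y*(y + 4)*(y + 1)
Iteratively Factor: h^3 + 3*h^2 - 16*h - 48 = (h - 4)*(h^2 + 7*h + 12) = (h - 4)*(h + 4)*(h + 3)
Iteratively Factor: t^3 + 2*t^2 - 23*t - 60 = (t + 3)*(t^2 - t - 20) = (t - 5)*(t + 3)*(t + 4)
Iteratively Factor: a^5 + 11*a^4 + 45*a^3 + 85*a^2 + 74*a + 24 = (a + 4)*(a^4 + 7*a^3 + 17*a^2 + 17*a + 6) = (a + 3)*(a + 4)*(a^3 + 4*a^2 + 5*a + 2) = (a + 1)*(a + 3)*(a + 4)*(a^2 + 3*a + 2) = (a + 1)^2*(a + 3)*(a + 4)*(a + 2)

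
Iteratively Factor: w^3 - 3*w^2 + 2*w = (w - 1)*(w^2 - 2*w) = (w - 2)*(w - 1)*(w)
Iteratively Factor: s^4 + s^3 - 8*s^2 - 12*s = (s + 2)*(s^3 - s^2 - 6*s) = s*(s + 2)*(s^2 - s - 6) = s*(s - 3)*(s + 2)*(s + 2)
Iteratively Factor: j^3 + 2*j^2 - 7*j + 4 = (j - 1)*(j^2 + 3*j - 4) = (j - 1)*(j + 4)*(j - 1)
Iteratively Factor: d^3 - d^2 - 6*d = (d)*(d^2 - d - 6) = d*(d - 3)*(d + 2)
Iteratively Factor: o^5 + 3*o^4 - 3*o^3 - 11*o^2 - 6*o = (o)*(o^4 + 3*o^3 - 3*o^2 - 11*o - 6) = o*(o + 1)*(o^3 + 2*o^2 - 5*o - 6) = o*(o - 2)*(o + 1)*(o^2 + 4*o + 3) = o*(o - 2)*(o + 1)*(o + 3)*(o + 1)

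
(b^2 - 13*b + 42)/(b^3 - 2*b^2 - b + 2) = (b^2 - 13*b + 42)/(b^3 - 2*b^2 - b + 2)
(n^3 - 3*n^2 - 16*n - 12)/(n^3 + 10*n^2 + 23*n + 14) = (n - 6)/(n + 7)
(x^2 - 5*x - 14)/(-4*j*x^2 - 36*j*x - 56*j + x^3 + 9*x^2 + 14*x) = (x - 7)/(-4*j*x - 28*j + x^2 + 7*x)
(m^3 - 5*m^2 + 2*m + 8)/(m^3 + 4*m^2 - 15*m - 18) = (m^2 - 6*m + 8)/(m^2 + 3*m - 18)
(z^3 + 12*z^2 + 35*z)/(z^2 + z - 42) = z*(z + 5)/(z - 6)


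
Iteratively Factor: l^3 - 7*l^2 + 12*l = (l)*(l^2 - 7*l + 12) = l*(l - 4)*(l - 3)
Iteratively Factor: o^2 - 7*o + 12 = (o - 3)*(o - 4)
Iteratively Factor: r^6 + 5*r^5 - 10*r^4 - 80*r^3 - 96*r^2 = (r)*(r^5 + 5*r^4 - 10*r^3 - 80*r^2 - 96*r) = r*(r + 4)*(r^4 + r^3 - 14*r^2 - 24*r) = r*(r + 2)*(r + 4)*(r^3 - r^2 - 12*r) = r^2*(r + 2)*(r + 4)*(r^2 - r - 12) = r^2*(r + 2)*(r + 3)*(r + 4)*(r - 4)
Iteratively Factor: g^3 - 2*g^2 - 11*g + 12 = (g - 1)*(g^2 - g - 12) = (g - 4)*(g - 1)*(g + 3)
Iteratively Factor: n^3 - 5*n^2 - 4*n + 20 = (n + 2)*(n^2 - 7*n + 10) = (n - 5)*(n + 2)*(n - 2)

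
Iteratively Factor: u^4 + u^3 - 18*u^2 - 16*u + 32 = (u - 4)*(u^3 + 5*u^2 + 2*u - 8) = (u - 4)*(u + 4)*(u^2 + u - 2) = (u - 4)*(u + 2)*(u + 4)*(u - 1)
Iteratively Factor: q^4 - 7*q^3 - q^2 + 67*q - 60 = (q + 3)*(q^3 - 10*q^2 + 29*q - 20) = (q - 5)*(q + 3)*(q^2 - 5*q + 4) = (q - 5)*(q - 4)*(q + 3)*(q - 1)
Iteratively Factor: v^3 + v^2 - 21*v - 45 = (v - 5)*(v^2 + 6*v + 9) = (v - 5)*(v + 3)*(v + 3)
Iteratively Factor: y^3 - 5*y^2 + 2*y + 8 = (y + 1)*(y^2 - 6*y + 8) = (y - 2)*(y + 1)*(y - 4)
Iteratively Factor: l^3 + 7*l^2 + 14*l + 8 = (l + 1)*(l^2 + 6*l + 8) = (l + 1)*(l + 4)*(l + 2)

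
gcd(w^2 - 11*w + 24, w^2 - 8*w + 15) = w - 3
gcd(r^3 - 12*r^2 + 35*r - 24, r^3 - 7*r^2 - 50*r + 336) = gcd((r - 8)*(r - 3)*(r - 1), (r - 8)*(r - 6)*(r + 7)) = r - 8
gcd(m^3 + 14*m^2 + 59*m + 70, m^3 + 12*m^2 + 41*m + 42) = m^2 + 9*m + 14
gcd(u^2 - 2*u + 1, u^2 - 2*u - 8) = 1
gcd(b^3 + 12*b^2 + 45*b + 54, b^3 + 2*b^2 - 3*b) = b + 3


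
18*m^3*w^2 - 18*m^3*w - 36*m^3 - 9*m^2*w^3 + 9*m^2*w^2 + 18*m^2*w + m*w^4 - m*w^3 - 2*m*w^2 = (-6*m + w)*(-3*m + w)*(w - 2)*(m*w + m)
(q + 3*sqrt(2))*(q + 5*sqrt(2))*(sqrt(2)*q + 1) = sqrt(2)*q^3 + 17*q^2 + 38*sqrt(2)*q + 30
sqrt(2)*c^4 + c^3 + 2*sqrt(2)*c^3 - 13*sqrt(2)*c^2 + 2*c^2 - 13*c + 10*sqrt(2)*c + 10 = (c - 2)*(c - 1)*(c + 5)*(sqrt(2)*c + 1)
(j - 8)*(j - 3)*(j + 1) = j^3 - 10*j^2 + 13*j + 24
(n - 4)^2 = n^2 - 8*n + 16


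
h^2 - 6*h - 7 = (h - 7)*(h + 1)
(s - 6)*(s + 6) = s^2 - 36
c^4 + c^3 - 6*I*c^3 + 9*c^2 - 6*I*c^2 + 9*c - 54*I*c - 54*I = (c + 1)*(c - 6*I)*(c - 3*I)*(c + 3*I)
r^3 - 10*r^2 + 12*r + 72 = (r - 6)^2*(r + 2)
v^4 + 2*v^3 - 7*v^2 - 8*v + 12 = (v - 2)*(v - 1)*(v + 2)*(v + 3)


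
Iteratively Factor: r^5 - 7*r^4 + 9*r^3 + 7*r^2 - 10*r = (r - 1)*(r^4 - 6*r^3 + 3*r^2 + 10*r) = (r - 2)*(r - 1)*(r^3 - 4*r^2 - 5*r) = (r - 5)*(r - 2)*(r - 1)*(r^2 + r) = r*(r - 5)*(r - 2)*(r - 1)*(r + 1)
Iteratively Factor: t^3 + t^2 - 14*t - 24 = (t - 4)*(t^2 + 5*t + 6) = (t - 4)*(t + 2)*(t + 3)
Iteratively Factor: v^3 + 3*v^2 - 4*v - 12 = (v + 3)*(v^2 - 4) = (v + 2)*(v + 3)*(v - 2)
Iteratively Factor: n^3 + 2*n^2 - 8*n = (n - 2)*(n^2 + 4*n) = n*(n - 2)*(n + 4)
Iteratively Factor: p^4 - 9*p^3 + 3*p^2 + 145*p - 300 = (p + 4)*(p^3 - 13*p^2 + 55*p - 75) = (p - 5)*(p + 4)*(p^2 - 8*p + 15) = (p - 5)^2*(p + 4)*(p - 3)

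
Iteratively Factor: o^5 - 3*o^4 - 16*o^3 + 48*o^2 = (o - 3)*(o^4 - 16*o^2) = (o - 3)*(o + 4)*(o^3 - 4*o^2) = o*(o - 3)*(o + 4)*(o^2 - 4*o) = o*(o - 4)*(o - 3)*(o + 4)*(o)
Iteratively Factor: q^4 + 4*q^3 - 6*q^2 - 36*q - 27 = (q + 3)*(q^3 + q^2 - 9*q - 9) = (q + 3)^2*(q^2 - 2*q - 3) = (q - 3)*(q + 3)^2*(q + 1)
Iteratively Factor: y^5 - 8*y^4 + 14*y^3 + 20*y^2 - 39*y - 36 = (y - 3)*(y^4 - 5*y^3 - y^2 + 17*y + 12) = (y - 4)*(y - 3)*(y^3 - y^2 - 5*y - 3) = (y - 4)*(y - 3)*(y + 1)*(y^2 - 2*y - 3) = (y - 4)*(y - 3)^2*(y + 1)*(y + 1)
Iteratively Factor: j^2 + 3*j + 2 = (j + 2)*(j + 1)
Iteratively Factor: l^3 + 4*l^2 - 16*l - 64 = (l + 4)*(l^2 - 16) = (l - 4)*(l + 4)*(l + 4)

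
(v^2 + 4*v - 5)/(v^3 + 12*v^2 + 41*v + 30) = (v - 1)/(v^2 + 7*v + 6)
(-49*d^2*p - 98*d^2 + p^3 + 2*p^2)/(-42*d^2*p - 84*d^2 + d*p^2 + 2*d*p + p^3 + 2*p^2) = (-7*d + p)/(-6*d + p)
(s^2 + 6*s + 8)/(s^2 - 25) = (s^2 + 6*s + 8)/(s^2 - 25)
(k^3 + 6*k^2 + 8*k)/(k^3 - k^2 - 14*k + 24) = k*(k + 2)/(k^2 - 5*k + 6)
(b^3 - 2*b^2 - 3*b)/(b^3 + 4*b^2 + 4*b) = (b^2 - 2*b - 3)/(b^2 + 4*b + 4)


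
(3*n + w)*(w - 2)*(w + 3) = 3*n*w^2 + 3*n*w - 18*n + w^3 + w^2 - 6*w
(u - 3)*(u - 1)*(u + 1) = u^3 - 3*u^2 - u + 3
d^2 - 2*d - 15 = (d - 5)*(d + 3)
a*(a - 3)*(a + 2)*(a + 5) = a^4 + 4*a^3 - 11*a^2 - 30*a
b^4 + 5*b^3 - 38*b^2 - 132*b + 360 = (b - 5)*(b - 2)*(b + 6)^2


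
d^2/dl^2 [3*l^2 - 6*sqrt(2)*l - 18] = 6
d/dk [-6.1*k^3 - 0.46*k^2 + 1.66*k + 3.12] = -18.3*k^2 - 0.92*k + 1.66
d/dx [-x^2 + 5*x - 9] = 5 - 2*x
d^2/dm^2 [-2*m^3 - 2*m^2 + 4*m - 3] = -12*m - 4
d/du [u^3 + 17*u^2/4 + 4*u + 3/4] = 3*u^2 + 17*u/2 + 4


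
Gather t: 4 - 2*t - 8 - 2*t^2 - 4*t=-2*t^2 - 6*t - 4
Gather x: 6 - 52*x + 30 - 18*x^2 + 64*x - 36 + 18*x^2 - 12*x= 0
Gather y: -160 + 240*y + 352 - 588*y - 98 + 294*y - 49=45 - 54*y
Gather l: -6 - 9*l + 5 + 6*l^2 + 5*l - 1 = 6*l^2 - 4*l - 2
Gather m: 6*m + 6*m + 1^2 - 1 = 12*m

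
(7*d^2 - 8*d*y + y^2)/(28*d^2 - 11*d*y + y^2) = (-d + y)/(-4*d + y)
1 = 1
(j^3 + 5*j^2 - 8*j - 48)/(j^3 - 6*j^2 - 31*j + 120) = (j^2 + 8*j + 16)/(j^2 - 3*j - 40)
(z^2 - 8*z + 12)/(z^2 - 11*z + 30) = (z - 2)/(z - 5)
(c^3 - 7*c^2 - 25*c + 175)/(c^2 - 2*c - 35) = c - 5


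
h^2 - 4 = (h - 2)*(h + 2)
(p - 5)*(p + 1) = p^2 - 4*p - 5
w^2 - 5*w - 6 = (w - 6)*(w + 1)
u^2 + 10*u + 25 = (u + 5)^2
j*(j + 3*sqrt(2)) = j^2 + 3*sqrt(2)*j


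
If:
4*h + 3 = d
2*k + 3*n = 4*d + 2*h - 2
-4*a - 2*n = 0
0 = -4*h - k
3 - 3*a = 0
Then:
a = 1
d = 7/13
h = -8/13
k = 32/13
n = -2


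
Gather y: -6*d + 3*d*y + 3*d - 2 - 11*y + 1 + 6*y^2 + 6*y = -3*d + 6*y^2 + y*(3*d - 5) - 1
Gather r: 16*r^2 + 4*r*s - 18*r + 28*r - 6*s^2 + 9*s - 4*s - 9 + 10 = 16*r^2 + r*(4*s + 10) - 6*s^2 + 5*s + 1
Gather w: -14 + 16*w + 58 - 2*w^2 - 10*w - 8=-2*w^2 + 6*w + 36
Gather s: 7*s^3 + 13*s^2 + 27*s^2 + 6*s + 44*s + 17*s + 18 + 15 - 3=7*s^3 + 40*s^2 + 67*s + 30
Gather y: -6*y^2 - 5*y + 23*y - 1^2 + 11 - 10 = -6*y^2 + 18*y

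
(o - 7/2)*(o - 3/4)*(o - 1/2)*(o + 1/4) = o^4 - 9*o^3/2 + 57*o^2/16 - o/8 - 21/64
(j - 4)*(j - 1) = j^2 - 5*j + 4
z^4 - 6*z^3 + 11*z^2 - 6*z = z*(z - 3)*(z - 2)*(z - 1)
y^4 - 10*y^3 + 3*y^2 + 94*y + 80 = (y - 8)*(y - 5)*(y + 1)*(y + 2)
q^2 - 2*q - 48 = (q - 8)*(q + 6)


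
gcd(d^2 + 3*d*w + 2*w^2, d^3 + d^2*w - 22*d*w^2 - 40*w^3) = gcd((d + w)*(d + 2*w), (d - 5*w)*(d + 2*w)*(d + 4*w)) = d + 2*w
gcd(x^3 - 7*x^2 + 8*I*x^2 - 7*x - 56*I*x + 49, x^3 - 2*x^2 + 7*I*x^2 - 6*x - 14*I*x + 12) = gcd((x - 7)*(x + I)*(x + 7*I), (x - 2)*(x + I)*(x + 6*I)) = x + I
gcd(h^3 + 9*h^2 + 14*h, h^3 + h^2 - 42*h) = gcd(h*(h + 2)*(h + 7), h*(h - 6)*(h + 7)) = h^2 + 7*h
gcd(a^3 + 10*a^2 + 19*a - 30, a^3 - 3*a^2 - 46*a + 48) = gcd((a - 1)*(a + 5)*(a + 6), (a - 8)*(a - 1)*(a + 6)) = a^2 + 5*a - 6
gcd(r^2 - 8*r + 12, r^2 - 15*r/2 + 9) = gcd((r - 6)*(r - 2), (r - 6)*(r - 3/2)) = r - 6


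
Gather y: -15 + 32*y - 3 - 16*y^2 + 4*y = -16*y^2 + 36*y - 18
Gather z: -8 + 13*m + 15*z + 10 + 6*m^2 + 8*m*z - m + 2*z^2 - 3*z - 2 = 6*m^2 + 12*m + 2*z^2 + z*(8*m + 12)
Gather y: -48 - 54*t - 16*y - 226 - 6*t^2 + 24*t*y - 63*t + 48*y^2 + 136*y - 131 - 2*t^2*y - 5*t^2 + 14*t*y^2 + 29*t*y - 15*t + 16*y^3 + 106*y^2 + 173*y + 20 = -11*t^2 - 132*t + 16*y^3 + y^2*(14*t + 154) + y*(-2*t^2 + 53*t + 293) - 385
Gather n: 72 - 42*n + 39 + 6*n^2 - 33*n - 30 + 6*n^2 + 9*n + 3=12*n^2 - 66*n + 84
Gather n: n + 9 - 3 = n + 6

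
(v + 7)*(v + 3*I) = v^2 + 7*v + 3*I*v + 21*I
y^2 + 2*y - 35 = (y - 5)*(y + 7)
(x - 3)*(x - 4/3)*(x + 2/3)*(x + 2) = x^4 - 5*x^3/3 - 56*x^2/9 + 44*x/9 + 16/3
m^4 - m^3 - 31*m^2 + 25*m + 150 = (m - 5)*(m - 3)*(m + 2)*(m + 5)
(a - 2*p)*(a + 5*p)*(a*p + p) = a^3*p + 3*a^2*p^2 + a^2*p - 10*a*p^3 + 3*a*p^2 - 10*p^3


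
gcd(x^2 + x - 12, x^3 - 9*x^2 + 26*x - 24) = x - 3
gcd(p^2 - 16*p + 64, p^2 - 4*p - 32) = p - 8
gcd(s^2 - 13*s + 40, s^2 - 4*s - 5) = s - 5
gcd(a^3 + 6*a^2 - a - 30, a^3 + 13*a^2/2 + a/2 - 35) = a^2 + 3*a - 10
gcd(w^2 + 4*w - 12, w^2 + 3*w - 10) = w - 2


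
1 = 1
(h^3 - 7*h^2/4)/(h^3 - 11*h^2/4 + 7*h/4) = h/(h - 1)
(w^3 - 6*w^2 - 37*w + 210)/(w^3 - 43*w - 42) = (w - 5)/(w + 1)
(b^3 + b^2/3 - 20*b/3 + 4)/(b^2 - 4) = (b^2 + 7*b/3 - 2)/(b + 2)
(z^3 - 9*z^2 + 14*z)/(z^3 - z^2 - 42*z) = (z - 2)/(z + 6)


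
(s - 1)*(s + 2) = s^2 + s - 2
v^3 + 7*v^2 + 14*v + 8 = (v + 1)*(v + 2)*(v + 4)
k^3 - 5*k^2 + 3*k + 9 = (k - 3)^2*(k + 1)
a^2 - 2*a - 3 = (a - 3)*(a + 1)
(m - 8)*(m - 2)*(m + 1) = m^3 - 9*m^2 + 6*m + 16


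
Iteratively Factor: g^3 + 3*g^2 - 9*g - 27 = (g + 3)*(g^2 - 9) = (g - 3)*(g + 3)*(g + 3)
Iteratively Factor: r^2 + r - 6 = (r - 2)*(r + 3)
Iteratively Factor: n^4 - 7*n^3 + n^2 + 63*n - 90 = (n - 3)*(n^3 - 4*n^2 - 11*n + 30) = (n - 3)*(n + 3)*(n^2 - 7*n + 10) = (n - 3)*(n - 2)*(n + 3)*(n - 5)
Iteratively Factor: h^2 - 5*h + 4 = (h - 4)*(h - 1)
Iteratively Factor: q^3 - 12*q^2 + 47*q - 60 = (q - 3)*(q^2 - 9*q + 20) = (q - 4)*(q - 3)*(q - 5)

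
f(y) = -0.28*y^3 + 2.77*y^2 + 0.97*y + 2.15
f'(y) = -0.84*y^2 + 5.54*y + 0.97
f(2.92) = 21.63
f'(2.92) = 9.98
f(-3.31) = 39.44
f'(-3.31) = -26.57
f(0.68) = 4.00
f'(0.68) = 4.35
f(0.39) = 2.93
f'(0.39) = 3.00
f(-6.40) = 182.80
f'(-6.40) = -68.89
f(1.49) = 8.82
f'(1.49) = 7.36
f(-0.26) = 2.09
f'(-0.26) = -0.53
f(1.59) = 9.57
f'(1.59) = 7.65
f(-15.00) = 1555.85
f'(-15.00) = -271.13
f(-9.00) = 421.91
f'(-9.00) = -116.93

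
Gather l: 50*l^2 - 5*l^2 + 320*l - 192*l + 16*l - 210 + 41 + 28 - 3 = 45*l^2 + 144*l - 144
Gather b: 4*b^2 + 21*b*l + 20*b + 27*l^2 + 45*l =4*b^2 + b*(21*l + 20) + 27*l^2 + 45*l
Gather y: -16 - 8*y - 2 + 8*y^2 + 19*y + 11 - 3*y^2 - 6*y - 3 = 5*y^2 + 5*y - 10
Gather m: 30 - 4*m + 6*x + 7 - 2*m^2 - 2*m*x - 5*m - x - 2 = -2*m^2 + m*(-2*x - 9) + 5*x + 35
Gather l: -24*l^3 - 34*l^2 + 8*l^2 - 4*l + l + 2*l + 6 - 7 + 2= -24*l^3 - 26*l^2 - l + 1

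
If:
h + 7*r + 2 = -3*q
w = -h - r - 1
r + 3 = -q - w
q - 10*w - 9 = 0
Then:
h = -33/37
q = -107/37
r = 40/37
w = -44/37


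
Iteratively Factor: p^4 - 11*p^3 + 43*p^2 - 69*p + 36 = (p - 4)*(p^3 - 7*p^2 + 15*p - 9) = (p - 4)*(p - 3)*(p^2 - 4*p + 3) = (p - 4)*(p - 3)^2*(p - 1)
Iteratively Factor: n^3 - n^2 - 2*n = (n)*(n^2 - n - 2) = n*(n - 2)*(n + 1)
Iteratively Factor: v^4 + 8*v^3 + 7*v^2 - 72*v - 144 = (v + 4)*(v^3 + 4*v^2 - 9*v - 36) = (v - 3)*(v + 4)*(v^2 + 7*v + 12) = (v - 3)*(v + 4)^2*(v + 3)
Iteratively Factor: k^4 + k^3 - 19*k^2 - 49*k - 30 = (k + 1)*(k^3 - 19*k - 30) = (k + 1)*(k + 2)*(k^2 - 2*k - 15) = (k - 5)*(k + 1)*(k + 2)*(k + 3)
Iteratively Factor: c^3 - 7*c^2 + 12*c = (c - 3)*(c^2 - 4*c) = c*(c - 3)*(c - 4)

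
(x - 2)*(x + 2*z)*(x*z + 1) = x^3*z + 2*x^2*z^2 - 2*x^2*z + x^2 - 4*x*z^2 + 2*x*z - 2*x - 4*z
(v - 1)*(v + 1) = v^2 - 1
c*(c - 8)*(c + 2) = c^3 - 6*c^2 - 16*c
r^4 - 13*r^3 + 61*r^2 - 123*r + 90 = (r - 5)*(r - 3)^2*(r - 2)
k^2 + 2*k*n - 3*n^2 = (k - n)*(k + 3*n)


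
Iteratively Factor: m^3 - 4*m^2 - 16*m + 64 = (m + 4)*(m^2 - 8*m + 16) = (m - 4)*(m + 4)*(m - 4)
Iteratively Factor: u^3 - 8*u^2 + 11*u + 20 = (u - 5)*(u^2 - 3*u - 4) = (u - 5)*(u - 4)*(u + 1)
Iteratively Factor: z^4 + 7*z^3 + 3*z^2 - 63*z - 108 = (z + 3)*(z^3 + 4*z^2 - 9*z - 36) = (z + 3)*(z + 4)*(z^2 - 9) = (z - 3)*(z + 3)*(z + 4)*(z + 3)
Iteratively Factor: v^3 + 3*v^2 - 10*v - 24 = (v + 2)*(v^2 + v - 12) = (v + 2)*(v + 4)*(v - 3)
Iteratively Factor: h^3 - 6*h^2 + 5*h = (h - 5)*(h^2 - h) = (h - 5)*(h - 1)*(h)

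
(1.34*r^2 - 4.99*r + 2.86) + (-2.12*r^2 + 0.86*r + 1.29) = -0.78*r^2 - 4.13*r + 4.15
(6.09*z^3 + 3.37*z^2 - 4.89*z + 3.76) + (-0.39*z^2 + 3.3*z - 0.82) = 6.09*z^3 + 2.98*z^2 - 1.59*z + 2.94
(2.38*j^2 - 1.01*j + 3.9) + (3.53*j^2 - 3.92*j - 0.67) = 5.91*j^2 - 4.93*j + 3.23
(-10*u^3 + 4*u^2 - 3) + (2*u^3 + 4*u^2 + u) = -8*u^3 + 8*u^2 + u - 3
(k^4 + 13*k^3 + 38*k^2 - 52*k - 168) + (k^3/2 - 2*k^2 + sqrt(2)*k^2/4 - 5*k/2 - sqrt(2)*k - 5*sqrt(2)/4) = k^4 + 27*k^3/2 + sqrt(2)*k^2/4 + 36*k^2 - 109*k/2 - sqrt(2)*k - 168 - 5*sqrt(2)/4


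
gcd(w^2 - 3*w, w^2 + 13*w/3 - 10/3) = 1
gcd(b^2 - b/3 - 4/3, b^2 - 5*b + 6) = 1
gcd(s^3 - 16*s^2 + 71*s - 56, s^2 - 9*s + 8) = s^2 - 9*s + 8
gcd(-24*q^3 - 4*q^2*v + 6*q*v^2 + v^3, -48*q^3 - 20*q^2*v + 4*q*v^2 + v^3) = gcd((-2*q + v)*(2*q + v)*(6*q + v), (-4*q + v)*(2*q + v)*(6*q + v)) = 12*q^2 + 8*q*v + v^2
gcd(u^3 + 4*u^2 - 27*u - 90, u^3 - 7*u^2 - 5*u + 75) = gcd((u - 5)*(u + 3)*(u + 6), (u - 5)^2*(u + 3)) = u^2 - 2*u - 15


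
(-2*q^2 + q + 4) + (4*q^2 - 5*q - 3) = 2*q^2 - 4*q + 1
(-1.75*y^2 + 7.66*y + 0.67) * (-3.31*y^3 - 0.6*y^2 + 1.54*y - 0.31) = 5.7925*y^5 - 24.3046*y^4 - 9.5087*y^3 + 11.9369*y^2 - 1.3428*y - 0.2077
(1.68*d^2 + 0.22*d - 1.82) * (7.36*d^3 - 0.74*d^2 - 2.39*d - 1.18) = 12.3648*d^5 + 0.376*d^4 - 17.5732*d^3 - 1.1614*d^2 + 4.0902*d + 2.1476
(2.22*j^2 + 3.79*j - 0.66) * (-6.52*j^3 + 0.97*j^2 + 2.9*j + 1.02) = -14.4744*j^5 - 22.5574*j^4 + 14.4175*j^3 + 12.6152*j^2 + 1.9518*j - 0.6732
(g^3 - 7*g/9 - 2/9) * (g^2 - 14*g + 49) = g^5 - 14*g^4 + 434*g^3/9 + 32*g^2/3 - 35*g - 98/9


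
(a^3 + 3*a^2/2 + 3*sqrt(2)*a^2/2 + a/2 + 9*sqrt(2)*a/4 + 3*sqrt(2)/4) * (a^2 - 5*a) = a^5 - 7*a^4/2 + 3*sqrt(2)*a^4/2 - 21*sqrt(2)*a^3/4 - 7*a^3 - 21*sqrt(2)*a^2/2 - 5*a^2/2 - 15*sqrt(2)*a/4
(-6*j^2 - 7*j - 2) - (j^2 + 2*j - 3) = -7*j^2 - 9*j + 1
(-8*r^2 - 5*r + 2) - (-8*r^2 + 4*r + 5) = -9*r - 3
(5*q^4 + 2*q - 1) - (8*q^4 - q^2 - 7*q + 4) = -3*q^4 + q^2 + 9*q - 5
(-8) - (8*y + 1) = -8*y - 9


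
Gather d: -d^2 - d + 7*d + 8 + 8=-d^2 + 6*d + 16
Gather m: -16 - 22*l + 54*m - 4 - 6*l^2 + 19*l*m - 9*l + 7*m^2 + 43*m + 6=-6*l^2 - 31*l + 7*m^2 + m*(19*l + 97) - 14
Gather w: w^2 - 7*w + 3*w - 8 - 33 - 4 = w^2 - 4*w - 45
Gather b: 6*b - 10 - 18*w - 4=6*b - 18*w - 14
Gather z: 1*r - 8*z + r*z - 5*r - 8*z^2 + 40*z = -4*r - 8*z^2 + z*(r + 32)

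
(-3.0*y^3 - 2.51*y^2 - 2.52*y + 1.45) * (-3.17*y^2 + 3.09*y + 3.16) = 9.51*y^5 - 1.3133*y^4 - 9.2475*y^3 - 20.3149*y^2 - 3.4827*y + 4.582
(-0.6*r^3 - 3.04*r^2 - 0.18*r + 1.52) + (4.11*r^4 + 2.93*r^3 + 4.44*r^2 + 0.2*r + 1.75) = 4.11*r^4 + 2.33*r^3 + 1.4*r^2 + 0.02*r + 3.27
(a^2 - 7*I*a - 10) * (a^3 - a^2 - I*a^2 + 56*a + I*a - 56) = a^5 - a^4 - 8*I*a^4 + 39*a^3 + 8*I*a^3 - 39*a^2 - 382*I*a^2 - 560*a + 382*I*a + 560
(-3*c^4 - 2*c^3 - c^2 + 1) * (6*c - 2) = -18*c^5 - 6*c^4 - 2*c^3 + 2*c^2 + 6*c - 2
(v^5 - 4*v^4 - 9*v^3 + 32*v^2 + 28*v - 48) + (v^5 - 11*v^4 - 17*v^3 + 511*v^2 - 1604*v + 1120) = 2*v^5 - 15*v^4 - 26*v^3 + 543*v^2 - 1576*v + 1072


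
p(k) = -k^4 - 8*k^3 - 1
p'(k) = -4*k^3 - 24*k^2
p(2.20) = -109.61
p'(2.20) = -158.75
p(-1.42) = 17.84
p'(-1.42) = -36.94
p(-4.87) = 360.52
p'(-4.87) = -107.20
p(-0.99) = 5.80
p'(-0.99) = -19.64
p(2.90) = -266.84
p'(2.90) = -299.40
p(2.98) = -291.57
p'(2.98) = -318.98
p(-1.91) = 41.43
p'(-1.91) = -59.68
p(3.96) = -743.71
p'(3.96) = -624.75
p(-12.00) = -6913.00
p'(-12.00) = 3456.00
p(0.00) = -1.00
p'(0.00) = 0.00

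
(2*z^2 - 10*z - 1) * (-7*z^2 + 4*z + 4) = -14*z^4 + 78*z^3 - 25*z^2 - 44*z - 4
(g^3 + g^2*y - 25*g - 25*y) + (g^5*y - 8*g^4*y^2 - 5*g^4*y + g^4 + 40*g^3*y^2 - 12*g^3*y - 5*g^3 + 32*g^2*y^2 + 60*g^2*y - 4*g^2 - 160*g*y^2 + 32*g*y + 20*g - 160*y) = g^5*y - 8*g^4*y^2 - 5*g^4*y + g^4 + 40*g^3*y^2 - 12*g^3*y - 4*g^3 + 32*g^2*y^2 + 61*g^2*y - 4*g^2 - 160*g*y^2 + 32*g*y - 5*g - 185*y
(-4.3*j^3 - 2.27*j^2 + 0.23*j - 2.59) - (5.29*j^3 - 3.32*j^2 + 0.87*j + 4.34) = -9.59*j^3 + 1.05*j^2 - 0.64*j - 6.93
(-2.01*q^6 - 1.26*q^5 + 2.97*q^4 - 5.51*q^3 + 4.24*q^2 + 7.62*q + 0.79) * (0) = 0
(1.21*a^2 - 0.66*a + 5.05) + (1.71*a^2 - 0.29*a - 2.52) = 2.92*a^2 - 0.95*a + 2.53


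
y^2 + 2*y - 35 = (y - 5)*(y + 7)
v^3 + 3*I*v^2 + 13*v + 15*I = (v - 3*I)*(v + I)*(v + 5*I)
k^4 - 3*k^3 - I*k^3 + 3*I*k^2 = k^2*(k - 3)*(k - I)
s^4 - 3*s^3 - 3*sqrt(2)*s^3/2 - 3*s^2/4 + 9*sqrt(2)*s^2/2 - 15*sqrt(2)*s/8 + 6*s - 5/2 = (s - 5/2)*(s - 1/2)*(s - 2*sqrt(2))*(s + sqrt(2)/2)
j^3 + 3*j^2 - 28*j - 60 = (j - 5)*(j + 2)*(j + 6)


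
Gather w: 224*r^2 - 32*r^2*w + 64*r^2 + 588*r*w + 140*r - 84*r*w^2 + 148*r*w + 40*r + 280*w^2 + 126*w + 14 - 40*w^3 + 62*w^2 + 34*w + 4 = 288*r^2 + 180*r - 40*w^3 + w^2*(342 - 84*r) + w*(-32*r^2 + 736*r + 160) + 18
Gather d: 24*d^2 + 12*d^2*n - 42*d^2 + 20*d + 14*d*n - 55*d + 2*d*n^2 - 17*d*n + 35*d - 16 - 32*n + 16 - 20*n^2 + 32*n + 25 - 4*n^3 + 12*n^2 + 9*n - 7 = d^2*(12*n - 18) + d*(2*n^2 - 3*n) - 4*n^3 - 8*n^2 + 9*n + 18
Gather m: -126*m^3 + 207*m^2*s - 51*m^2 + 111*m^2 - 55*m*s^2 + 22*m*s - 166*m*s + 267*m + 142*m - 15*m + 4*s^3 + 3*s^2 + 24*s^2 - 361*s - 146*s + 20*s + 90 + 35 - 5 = -126*m^3 + m^2*(207*s + 60) + m*(-55*s^2 - 144*s + 394) + 4*s^3 + 27*s^2 - 487*s + 120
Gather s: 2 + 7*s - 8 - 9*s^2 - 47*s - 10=-9*s^2 - 40*s - 16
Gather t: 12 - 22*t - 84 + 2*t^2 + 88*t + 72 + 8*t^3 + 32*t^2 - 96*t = 8*t^3 + 34*t^2 - 30*t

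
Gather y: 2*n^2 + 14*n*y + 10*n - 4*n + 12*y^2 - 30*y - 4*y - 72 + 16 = 2*n^2 + 6*n + 12*y^2 + y*(14*n - 34) - 56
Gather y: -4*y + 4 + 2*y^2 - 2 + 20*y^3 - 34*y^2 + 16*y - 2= 20*y^3 - 32*y^2 + 12*y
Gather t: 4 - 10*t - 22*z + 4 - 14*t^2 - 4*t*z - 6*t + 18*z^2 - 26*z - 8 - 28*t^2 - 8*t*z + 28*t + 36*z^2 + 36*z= -42*t^2 + t*(12 - 12*z) + 54*z^2 - 12*z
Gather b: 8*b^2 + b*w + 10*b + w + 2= 8*b^2 + b*(w + 10) + w + 2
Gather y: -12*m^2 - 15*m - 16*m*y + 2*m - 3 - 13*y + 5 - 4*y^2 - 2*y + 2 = -12*m^2 - 13*m - 4*y^2 + y*(-16*m - 15) + 4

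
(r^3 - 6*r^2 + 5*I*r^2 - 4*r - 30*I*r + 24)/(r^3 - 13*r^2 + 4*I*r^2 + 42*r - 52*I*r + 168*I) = (r + I)/(r - 7)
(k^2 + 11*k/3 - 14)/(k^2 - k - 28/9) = 3*(k + 6)/(3*k + 4)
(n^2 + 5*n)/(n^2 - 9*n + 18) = n*(n + 5)/(n^2 - 9*n + 18)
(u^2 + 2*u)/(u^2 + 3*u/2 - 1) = 2*u/(2*u - 1)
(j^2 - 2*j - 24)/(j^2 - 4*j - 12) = (j + 4)/(j + 2)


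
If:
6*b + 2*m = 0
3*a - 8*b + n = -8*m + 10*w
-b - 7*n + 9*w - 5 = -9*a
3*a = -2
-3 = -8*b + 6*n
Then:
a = -2/3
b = -585/2276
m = 1755/2276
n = -959/1138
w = 1225/2276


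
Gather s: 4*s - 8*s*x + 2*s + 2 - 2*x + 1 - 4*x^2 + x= s*(6 - 8*x) - 4*x^2 - x + 3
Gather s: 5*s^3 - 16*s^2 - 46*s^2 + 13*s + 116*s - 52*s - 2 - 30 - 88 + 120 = 5*s^3 - 62*s^2 + 77*s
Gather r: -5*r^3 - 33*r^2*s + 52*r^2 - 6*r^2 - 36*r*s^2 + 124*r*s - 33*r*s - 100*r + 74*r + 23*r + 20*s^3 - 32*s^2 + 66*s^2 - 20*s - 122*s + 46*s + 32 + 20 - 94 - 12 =-5*r^3 + r^2*(46 - 33*s) + r*(-36*s^2 + 91*s - 3) + 20*s^3 + 34*s^2 - 96*s - 54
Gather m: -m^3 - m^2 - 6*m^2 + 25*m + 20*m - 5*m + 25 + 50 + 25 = -m^3 - 7*m^2 + 40*m + 100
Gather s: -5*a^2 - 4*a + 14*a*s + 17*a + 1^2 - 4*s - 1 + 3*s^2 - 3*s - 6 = -5*a^2 + 13*a + 3*s^2 + s*(14*a - 7) - 6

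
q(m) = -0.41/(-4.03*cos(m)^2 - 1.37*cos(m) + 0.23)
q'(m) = -0.41*(-8.06*sin(m)*cos(m) - 1.37*sin(m))/(-4.03*cos(m)^2 - 1.37*cos(m) + 0.23)^2 = (3.3046*cos(m) + 0.5617)*sin(m)/(4.03*cos(m)^2 + 1.37*cos(m) - 0.23)^2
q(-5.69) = 0.11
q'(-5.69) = 0.14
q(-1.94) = -2.05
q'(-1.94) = 14.77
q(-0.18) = 0.08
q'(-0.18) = -0.03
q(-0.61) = 0.11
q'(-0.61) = -0.14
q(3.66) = 0.25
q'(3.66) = 0.44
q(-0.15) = 0.08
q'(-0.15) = -0.02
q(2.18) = 1.34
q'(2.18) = -11.67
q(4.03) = 0.81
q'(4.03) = 4.56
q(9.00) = 0.22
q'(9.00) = -0.29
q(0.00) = 0.08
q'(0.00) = 0.00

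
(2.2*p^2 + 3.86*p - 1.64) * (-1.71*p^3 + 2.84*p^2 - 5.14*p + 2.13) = -3.762*p^5 - 0.3526*p^4 + 2.4588*p^3 - 19.812*p^2 + 16.6514*p - 3.4932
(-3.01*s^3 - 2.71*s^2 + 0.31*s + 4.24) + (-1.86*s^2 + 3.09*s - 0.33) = -3.01*s^3 - 4.57*s^2 + 3.4*s + 3.91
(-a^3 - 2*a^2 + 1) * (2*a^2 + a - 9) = -2*a^5 - 5*a^4 + 7*a^3 + 20*a^2 + a - 9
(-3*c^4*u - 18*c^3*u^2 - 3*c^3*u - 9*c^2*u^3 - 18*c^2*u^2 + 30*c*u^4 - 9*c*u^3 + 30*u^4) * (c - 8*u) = -3*c^5*u + 6*c^4*u^2 - 3*c^4*u + 135*c^3*u^3 + 6*c^3*u^2 + 102*c^2*u^4 + 135*c^2*u^3 - 240*c*u^5 + 102*c*u^4 - 240*u^5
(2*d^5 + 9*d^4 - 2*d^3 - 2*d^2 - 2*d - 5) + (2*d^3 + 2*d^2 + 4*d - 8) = 2*d^5 + 9*d^4 + 2*d - 13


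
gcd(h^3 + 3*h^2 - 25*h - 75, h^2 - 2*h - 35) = h + 5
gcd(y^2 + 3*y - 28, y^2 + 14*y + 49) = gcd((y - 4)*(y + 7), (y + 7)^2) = y + 7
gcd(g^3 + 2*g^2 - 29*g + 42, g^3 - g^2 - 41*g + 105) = g^2 + 4*g - 21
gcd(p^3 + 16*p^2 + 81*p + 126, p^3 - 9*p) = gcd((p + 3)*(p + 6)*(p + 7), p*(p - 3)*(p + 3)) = p + 3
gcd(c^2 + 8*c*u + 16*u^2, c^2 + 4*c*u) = c + 4*u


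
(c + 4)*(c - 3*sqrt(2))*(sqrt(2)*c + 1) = sqrt(2)*c^3 - 5*c^2 + 4*sqrt(2)*c^2 - 20*c - 3*sqrt(2)*c - 12*sqrt(2)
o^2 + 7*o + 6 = (o + 1)*(o + 6)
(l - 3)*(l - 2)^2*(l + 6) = l^4 - l^3 - 26*l^2 + 84*l - 72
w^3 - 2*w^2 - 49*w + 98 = (w - 7)*(w - 2)*(w + 7)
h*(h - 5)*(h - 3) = h^3 - 8*h^2 + 15*h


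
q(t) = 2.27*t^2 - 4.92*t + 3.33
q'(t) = 4.54*t - 4.92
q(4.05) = 20.64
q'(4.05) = 13.47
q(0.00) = 3.33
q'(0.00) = -4.92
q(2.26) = 3.81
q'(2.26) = 5.34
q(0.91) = 0.73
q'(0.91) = -0.79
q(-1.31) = 13.67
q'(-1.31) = -10.87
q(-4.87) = 81.13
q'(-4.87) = -27.03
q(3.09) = 9.80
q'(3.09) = 9.11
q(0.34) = 1.92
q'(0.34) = -3.38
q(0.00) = 3.33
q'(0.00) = -4.92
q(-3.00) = 38.52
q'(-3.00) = -18.54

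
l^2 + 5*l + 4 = (l + 1)*(l + 4)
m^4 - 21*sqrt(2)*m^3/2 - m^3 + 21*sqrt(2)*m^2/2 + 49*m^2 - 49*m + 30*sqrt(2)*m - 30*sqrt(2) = (m - 1)*(m - 6*sqrt(2))*(m - 5*sqrt(2))*(m + sqrt(2)/2)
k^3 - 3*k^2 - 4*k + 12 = (k - 3)*(k - 2)*(k + 2)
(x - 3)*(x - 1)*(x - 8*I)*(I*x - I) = I*x^4 + 8*x^3 - 5*I*x^3 - 40*x^2 + 7*I*x^2 + 56*x - 3*I*x - 24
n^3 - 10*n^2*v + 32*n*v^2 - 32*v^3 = (n - 4*v)^2*(n - 2*v)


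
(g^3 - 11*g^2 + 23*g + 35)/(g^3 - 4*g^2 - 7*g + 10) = (g^2 - 6*g - 7)/(g^2 + g - 2)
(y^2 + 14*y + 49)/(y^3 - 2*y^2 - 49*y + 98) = (y + 7)/(y^2 - 9*y + 14)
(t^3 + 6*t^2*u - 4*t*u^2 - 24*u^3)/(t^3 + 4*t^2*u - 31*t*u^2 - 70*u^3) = (t^2 + 4*t*u - 12*u^2)/(t^2 + 2*t*u - 35*u^2)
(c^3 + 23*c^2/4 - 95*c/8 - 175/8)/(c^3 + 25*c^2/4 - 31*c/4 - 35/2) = (c - 5/2)/(c - 2)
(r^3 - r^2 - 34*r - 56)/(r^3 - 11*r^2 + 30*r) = (r^3 - r^2 - 34*r - 56)/(r*(r^2 - 11*r + 30))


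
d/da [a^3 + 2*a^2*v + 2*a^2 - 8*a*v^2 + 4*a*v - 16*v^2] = 3*a^2 + 4*a*v + 4*a - 8*v^2 + 4*v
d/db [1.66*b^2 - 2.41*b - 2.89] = 3.32*b - 2.41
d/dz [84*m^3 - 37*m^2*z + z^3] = -37*m^2 + 3*z^2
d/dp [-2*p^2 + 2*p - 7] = 2 - 4*p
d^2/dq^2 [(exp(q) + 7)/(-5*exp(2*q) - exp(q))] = (-25*exp(3*q) - 695*exp(2*q) - 105*exp(q) - 7)*exp(-q)/(125*exp(3*q) + 75*exp(2*q) + 15*exp(q) + 1)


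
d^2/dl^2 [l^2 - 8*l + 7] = 2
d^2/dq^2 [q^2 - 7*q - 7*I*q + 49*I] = 2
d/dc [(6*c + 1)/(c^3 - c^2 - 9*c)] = (-6*c*(-c^2 + c + 9) + (6*c + 1)*(-3*c^2 + 2*c + 9))/(c^2*(-c^2 + c + 9)^2)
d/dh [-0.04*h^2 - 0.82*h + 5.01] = -0.08*h - 0.82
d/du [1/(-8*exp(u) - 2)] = 2*exp(u)/(4*exp(u) + 1)^2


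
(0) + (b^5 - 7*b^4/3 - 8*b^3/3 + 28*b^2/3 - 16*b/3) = b^5 - 7*b^4/3 - 8*b^3/3 + 28*b^2/3 - 16*b/3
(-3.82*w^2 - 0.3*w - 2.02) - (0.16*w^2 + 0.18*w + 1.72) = -3.98*w^2 - 0.48*w - 3.74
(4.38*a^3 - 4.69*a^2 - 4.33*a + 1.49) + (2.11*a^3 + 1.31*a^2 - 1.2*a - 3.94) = 6.49*a^3 - 3.38*a^2 - 5.53*a - 2.45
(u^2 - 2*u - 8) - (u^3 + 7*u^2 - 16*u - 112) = -u^3 - 6*u^2 + 14*u + 104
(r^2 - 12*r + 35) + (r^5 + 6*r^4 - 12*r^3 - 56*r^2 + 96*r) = r^5 + 6*r^4 - 12*r^3 - 55*r^2 + 84*r + 35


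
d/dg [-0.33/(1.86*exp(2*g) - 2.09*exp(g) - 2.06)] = (1.2276*exp(g) - 0.6897)*exp(g)/(-1.86*exp(2*g) + 2.09*exp(g) + 2.06)^2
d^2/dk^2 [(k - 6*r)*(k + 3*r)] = 2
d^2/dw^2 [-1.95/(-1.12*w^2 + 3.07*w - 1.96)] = (-4.89216*w^2 + 13.40976*w + 1.95*(2.24*w - 3.07)*(4.48*w - 6.14) - 8.56128)/(1.12*w^2 - 3.07*w + 1.96)^3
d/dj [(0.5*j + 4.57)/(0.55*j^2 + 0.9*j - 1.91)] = (0.275*j^2 + 0.45*j - (0.5*j + 4.57)*(1.1*j + 0.9) - 0.955)/(0.55*j^2 + 0.9*j - 1.91)^2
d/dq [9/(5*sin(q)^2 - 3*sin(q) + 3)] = 9*(3 - 10*sin(q))*cos(q)/(5*sin(q)^2 - 3*sin(q) + 3)^2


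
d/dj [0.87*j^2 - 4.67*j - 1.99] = 1.74*j - 4.67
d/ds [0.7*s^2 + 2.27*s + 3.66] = 1.4*s + 2.27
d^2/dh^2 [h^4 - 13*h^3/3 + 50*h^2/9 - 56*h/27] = 12*h^2 - 26*h + 100/9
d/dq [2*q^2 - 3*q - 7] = 4*q - 3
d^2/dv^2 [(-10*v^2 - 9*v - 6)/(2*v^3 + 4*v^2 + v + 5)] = 2*(-40*v^6 - 108*v^5 - 300*v^4 + 230*v^3 + 816*v^2 + 648*v - 91)/(8*v^9 + 48*v^8 + 108*v^7 + 172*v^6 + 294*v^5 + 312*v^4 + 271*v^3 + 315*v^2 + 75*v + 125)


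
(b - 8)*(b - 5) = b^2 - 13*b + 40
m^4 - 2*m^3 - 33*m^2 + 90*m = m*(m - 5)*(m - 3)*(m + 6)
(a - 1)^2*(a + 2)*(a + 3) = a^4 + 3*a^3 - 3*a^2 - 7*a + 6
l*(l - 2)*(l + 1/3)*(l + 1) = l^4 - 2*l^3/3 - 7*l^2/3 - 2*l/3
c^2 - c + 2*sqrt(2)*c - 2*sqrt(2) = (c - 1)*(c + 2*sqrt(2))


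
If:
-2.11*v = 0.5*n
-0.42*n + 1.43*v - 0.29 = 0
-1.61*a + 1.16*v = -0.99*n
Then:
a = -0.17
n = -0.38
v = 0.09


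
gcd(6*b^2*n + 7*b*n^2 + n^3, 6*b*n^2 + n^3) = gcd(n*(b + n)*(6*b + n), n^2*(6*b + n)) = 6*b*n + n^2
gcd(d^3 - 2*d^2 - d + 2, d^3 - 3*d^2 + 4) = d^2 - d - 2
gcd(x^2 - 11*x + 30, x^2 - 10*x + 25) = x - 5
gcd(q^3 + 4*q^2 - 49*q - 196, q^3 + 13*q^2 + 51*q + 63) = q + 7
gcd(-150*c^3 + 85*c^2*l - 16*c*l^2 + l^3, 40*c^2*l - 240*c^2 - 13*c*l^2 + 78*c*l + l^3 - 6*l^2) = 5*c - l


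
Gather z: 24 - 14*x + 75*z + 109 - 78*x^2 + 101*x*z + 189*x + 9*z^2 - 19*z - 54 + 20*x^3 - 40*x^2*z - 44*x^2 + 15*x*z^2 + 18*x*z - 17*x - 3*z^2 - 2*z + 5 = 20*x^3 - 122*x^2 + 158*x + z^2*(15*x + 6) + z*(-40*x^2 + 119*x + 54) + 84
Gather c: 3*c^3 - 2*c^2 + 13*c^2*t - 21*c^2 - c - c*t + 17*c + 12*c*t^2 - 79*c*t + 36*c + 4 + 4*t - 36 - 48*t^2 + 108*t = 3*c^3 + c^2*(13*t - 23) + c*(12*t^2 - 80*t + 52) - 48*t^2 + 112*t - 32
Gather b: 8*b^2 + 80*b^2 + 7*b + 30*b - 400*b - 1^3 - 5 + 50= 88*b^2 - 363*b + 44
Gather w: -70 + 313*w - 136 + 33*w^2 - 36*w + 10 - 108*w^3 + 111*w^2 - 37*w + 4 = -108*w^3 + 144*w^2 + 240*w - 192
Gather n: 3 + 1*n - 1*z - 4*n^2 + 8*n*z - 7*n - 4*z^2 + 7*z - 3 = -4*n^2 + n*(8*z - 6) - 4*z^2 + 6*z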